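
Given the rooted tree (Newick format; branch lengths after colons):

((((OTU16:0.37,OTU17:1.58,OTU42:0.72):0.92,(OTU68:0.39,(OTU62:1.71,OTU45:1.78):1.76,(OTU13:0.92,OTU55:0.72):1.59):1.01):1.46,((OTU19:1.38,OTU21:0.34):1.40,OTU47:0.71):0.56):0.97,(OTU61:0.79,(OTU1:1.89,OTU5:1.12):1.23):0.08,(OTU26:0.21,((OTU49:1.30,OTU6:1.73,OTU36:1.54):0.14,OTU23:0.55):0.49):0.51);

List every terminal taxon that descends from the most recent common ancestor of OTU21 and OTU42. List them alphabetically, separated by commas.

OTU13, OTU16, OTU17, OTU19, OTU21, OTU42, OTU45, OTU47, OTU55, OTU62, OTU68

Tracing OTU21: it sits inside (OTU19,OTU21).
Tracing OTU42: it sits inside (OTU16,OTU17,OTU42).
The smallest clade enclosing both is (((OTU16,OTU17,OTU42),(OTU68,(OTU62,OTU45),(OTU13,OTU55))),((OTU19,OTU21),OTU47)); the answer is its 11 terminal taxa in alphabetical order.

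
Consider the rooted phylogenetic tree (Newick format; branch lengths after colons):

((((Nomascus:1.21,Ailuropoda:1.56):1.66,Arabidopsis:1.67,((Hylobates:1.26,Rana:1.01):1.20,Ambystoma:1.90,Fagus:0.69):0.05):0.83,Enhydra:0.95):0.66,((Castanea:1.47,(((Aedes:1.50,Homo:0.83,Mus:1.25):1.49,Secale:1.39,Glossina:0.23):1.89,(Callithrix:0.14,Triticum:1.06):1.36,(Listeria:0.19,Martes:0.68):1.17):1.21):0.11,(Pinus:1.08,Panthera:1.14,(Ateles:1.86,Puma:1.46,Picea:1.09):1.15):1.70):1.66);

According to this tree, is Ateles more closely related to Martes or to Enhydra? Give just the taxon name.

Martes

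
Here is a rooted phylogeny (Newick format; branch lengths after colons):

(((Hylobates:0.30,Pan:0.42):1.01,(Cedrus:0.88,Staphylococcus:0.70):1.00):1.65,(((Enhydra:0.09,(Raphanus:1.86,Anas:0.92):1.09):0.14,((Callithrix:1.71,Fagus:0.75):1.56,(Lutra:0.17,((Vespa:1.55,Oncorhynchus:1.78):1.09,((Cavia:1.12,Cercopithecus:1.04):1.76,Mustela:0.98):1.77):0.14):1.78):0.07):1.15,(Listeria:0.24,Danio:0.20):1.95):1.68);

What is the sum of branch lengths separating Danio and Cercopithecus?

The path runs Danio → … → MRCA → … → Cercopithecus; the MRCA is the node subtending (((Enhydra,(Raphanus,Anas)),((Callithrix,Fagus),(Lutra,((Vespa,Oncorhynchus),((Cavia,Cercopithecus),Mustela))))),(Listeria,Danio)).
Branch lengths along that path: 0.20 + 1.95 + 1.15 + 0.07 + 1.78 + 0.14 + 1.77 + 1.76 + 1.04 = 9.86.

9.86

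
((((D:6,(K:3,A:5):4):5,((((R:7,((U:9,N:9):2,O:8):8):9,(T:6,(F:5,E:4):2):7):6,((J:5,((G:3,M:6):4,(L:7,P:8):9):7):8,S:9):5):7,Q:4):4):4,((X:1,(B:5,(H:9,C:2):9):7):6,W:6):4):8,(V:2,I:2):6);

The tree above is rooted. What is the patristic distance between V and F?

The path runs V → … → MRCA → … → F; the MRCA is the root of the tree.
Branch lengths along that path: 2 + 6 + 8 + 4 + 4 + 7 + 6 + 7 + 2 + 5 = 51.

51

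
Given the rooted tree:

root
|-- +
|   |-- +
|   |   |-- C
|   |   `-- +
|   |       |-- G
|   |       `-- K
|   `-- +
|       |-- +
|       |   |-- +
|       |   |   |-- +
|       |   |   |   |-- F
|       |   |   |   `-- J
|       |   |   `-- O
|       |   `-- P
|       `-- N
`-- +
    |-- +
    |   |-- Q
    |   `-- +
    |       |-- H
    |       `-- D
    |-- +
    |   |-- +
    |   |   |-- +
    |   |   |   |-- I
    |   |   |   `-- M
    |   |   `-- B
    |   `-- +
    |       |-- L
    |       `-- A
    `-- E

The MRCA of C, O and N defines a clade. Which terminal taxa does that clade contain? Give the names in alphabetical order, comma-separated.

Tracing C: it sits inside (C,(G,K)).
Tracing O: it sits inside ((F,J),O).
Tracing N: it sits inside ((((F,J),O),P),N).
The smallest clade enclosing all 3 is ((C,(G,K)),((((F,J),O),P),N)); the answer is its 8 terminal taxa in alphabetical order.

C, F, G, J, K, N, O, P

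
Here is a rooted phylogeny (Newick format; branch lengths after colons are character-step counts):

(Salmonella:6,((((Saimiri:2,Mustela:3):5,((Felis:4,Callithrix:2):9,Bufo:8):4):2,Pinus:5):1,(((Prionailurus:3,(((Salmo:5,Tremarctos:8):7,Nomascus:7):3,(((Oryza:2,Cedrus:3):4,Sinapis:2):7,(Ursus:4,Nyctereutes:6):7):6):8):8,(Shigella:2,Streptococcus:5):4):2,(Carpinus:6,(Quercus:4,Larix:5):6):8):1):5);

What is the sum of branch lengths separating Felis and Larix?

The path runs Felis → … → MRCA → … → Larix; the MRCA is the node subtending ((((Saimiri,Mustela),((Felis,Callithrix),Bufo)),Pinus),(((Prionailurus,(((Salmo,Tremarctos),Nomascus),(((Oryza,Cedrus),Sinapis),(Ursus,Nyctereutes)))),(Shigella,Streptococcus)),(Carpinus,(Quercus,Larix)))).
Branch lengths along that path: 4 + 9 + 4 + 2 + 1 + 1 + 8 + 6 + 5 = 40.

40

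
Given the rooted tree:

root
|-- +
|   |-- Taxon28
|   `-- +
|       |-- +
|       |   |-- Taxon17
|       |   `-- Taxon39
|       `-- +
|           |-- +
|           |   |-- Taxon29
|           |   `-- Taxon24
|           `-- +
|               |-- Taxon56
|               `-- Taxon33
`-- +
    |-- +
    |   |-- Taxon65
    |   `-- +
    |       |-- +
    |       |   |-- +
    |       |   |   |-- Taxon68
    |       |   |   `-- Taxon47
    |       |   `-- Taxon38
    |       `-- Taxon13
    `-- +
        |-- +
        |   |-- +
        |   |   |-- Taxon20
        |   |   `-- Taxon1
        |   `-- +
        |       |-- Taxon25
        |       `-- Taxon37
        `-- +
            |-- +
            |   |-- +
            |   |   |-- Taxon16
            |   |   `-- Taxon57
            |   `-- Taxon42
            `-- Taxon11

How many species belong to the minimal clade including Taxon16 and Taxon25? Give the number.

8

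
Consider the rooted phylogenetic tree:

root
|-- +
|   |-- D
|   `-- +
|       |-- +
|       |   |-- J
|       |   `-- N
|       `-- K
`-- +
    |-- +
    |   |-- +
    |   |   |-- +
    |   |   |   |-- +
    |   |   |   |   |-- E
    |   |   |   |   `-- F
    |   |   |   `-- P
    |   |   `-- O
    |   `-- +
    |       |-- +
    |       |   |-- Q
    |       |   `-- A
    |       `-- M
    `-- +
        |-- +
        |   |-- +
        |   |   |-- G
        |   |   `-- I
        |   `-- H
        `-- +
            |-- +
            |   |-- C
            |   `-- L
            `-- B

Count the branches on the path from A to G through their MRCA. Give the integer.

8

The MRCA of A and G is the node subtending (((((E,F),P),O),((Q,A),M)),(((G,I),H),((C,L),B))).
From A up to that node: 4 branches. From G up to the same node: 4 branches. Total: 4 + 4 = 8.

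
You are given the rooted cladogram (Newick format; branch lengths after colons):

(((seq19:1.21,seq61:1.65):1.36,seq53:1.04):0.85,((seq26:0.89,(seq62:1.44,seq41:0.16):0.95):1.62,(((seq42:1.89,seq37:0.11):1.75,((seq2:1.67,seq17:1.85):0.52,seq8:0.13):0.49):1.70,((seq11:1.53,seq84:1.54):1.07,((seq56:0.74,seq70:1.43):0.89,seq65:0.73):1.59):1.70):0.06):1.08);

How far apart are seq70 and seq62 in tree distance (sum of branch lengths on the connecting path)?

9.68

The path runs seq70 → … → MRCA → … → seq62; the MRCA is the node subtending ((seq26,(seq62,seq41)),(((seq42,seq37),((seq2,seq17),seq8)),((seq11,seq84),((seq56,seq70),seq65)))).
Branch lengths along that path: 1.43 + 0.89 + 1.59 + 1.70 + 0.06 + 1.62 + 0.95 + 1.44 = 9.68.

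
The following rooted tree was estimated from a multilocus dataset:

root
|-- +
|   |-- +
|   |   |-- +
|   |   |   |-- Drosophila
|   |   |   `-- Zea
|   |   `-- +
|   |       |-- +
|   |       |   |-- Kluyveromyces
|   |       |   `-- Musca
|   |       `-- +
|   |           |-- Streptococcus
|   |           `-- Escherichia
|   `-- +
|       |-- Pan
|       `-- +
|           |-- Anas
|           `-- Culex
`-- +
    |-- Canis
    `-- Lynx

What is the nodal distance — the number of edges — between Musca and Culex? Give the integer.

7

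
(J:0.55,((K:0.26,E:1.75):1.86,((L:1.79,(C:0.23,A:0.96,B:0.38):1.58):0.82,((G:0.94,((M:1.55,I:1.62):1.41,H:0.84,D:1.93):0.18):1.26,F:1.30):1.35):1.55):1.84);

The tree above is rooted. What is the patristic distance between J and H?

The path runs J → … → MRCA → … → H; the MRCA is the root of the tree.
Branch lengths along that path: 0.55 + 1.84 + 1.55 + 1.35 + 1.26 + 0.18 + 0.84 = 7.57.

7.57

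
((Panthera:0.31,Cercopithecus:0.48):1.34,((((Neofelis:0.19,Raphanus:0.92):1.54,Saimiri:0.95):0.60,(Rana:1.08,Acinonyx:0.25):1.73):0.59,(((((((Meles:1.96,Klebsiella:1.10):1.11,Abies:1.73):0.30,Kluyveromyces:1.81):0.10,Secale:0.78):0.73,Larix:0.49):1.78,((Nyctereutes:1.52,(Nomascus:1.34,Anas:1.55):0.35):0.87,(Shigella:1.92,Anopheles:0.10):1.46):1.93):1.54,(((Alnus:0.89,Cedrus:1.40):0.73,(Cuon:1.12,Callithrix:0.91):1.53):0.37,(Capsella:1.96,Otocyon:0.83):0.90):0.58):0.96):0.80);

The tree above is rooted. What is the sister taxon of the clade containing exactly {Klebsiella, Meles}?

Abies

The clade containing exactly {Klebsiella, Meles} attaches to the tree at the node subtending ((Meles,Klebsiella),Abies).
The other lineage descending from that same node — the sister group — is the single tip Abies.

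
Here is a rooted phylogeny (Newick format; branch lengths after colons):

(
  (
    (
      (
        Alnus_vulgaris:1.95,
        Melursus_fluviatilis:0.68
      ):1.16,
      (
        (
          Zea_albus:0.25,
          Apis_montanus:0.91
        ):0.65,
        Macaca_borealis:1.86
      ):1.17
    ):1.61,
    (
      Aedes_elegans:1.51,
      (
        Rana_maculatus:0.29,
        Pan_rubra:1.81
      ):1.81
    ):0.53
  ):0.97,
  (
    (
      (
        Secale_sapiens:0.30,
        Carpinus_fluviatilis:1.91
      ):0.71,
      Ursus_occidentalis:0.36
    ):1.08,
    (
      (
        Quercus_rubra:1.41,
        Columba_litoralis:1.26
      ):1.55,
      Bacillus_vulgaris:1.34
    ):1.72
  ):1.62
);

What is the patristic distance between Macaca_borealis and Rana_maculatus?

7.27

The path runs Macaca_borealis → … → MRCA → … → Rana_maculatus; the MRCA is the node subtending (((Alnus_vulgaris,Melursus_fluviatilis),((Zea_albus,Apis_montanus),Macaca_borealis)),(Aedes_elegans,(Rana_maculatus,Pan_rubra))).
Branch lengths along that path: 1.86 + 1.17 + 1.61 + 0.53 + 1.81 + 0.29 = 7.27.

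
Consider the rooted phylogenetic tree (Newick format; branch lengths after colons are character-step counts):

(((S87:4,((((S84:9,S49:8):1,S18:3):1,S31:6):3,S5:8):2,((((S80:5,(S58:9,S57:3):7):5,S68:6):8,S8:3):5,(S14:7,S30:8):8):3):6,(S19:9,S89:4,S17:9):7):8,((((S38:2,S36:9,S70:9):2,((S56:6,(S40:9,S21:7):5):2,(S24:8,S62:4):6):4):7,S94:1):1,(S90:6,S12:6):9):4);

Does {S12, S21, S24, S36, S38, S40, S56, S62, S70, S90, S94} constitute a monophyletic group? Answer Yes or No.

Yes

The most recent common ancestor of these taxa subtends ((((S38,S36,S70),((S56,(S40,S21)),(S24,S62))),S94),(S90,S12)).
That clade has exactly 11 tips — every listed taxon and nothing else — so the group is monophyletic.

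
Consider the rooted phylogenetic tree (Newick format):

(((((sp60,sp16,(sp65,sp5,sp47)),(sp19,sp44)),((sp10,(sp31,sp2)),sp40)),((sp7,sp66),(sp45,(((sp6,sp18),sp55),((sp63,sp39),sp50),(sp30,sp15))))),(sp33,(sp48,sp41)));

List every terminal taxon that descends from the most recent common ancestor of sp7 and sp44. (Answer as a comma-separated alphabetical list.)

Tracing sp7: it sits inside (sp7,sp66).
Tracing sp44: it sits inside (sp19,sp44).
The smallest clade enclosing both is ((((sp60,sp16,(sp65,sp5,sp47)),(sp19,sp44)),((sp10,(sp31,sp2)),sp40)),((sp7,sp66),(sp45,(((sp6,sp18),sp55),((sp63,sp39),sp50),(sp30,sp15))))); the answer is its 22 terminal taxa in alphabetical order.

sp10, sp15, sp16, sp18, sp19, sp2, sp30, sp31, sp39, sp40, sp44, sp45, sp47, sp5, sp50, sp55, sp6, sp60, sp63, sp65, sp66, sp7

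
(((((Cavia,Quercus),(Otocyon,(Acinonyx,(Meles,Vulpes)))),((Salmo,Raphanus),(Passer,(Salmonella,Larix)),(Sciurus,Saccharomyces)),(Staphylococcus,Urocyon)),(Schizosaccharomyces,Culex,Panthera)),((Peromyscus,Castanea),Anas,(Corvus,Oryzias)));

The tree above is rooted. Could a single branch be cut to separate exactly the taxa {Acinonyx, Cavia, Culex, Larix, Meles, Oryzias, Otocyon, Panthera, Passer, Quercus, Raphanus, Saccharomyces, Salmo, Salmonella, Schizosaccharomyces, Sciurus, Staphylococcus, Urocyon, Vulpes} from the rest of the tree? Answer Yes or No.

The MRCA of the listed taxa is the root, so the smallest clade containing them is the whole tree.
That clade also contains Anas, Castanea, Corvus, Peromyscus, which are not in the proposed group, so the group is not monophyletic.

No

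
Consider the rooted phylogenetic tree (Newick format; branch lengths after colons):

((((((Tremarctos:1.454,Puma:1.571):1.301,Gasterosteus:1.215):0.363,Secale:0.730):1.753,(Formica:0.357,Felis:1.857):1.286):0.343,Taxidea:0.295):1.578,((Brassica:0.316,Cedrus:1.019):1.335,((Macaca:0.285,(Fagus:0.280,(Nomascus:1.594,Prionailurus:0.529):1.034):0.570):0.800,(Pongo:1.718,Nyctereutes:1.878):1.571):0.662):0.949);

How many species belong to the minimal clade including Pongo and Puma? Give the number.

The MRCA of Pongo and Puma is the root, so the clade is the entire tree.
That clade contains 15 terminal taxa: Brassica, Cedrus, Fagus, Felis, Formica, Gasterosteus, Macaca, Nomascus, Nyctereutes, Pongo, Prionailurus, Puma, Secale, Taxidea, Tremarctos.

15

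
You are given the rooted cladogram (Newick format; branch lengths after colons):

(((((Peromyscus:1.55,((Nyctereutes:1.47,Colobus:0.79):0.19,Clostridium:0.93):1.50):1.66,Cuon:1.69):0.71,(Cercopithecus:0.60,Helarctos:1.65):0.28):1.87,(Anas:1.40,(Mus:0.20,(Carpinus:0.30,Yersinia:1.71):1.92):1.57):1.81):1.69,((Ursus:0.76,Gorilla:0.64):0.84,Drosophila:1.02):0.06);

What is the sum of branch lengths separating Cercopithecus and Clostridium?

The path runs Cercopithecus → … → MRCA → … → Clostridium; the MRCA is the node subtending (((Peromyscus,((Nyctereutes,Colobus),Clostridium)),Cuon),(Cercopithecus,Helarctos)).
Branch lengths along that path: 0.60 + 0.28 + 0.71 + 1.66 + 1.50 + 0.93 = 5.68.

5.68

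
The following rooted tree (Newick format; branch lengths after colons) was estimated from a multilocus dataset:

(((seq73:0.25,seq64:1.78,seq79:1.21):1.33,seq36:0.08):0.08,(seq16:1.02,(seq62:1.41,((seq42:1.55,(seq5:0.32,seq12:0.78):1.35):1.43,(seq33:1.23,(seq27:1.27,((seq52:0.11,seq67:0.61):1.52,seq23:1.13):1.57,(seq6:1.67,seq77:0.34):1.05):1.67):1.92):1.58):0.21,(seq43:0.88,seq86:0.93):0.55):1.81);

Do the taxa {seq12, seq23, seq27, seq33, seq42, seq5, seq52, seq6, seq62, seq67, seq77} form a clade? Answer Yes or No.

Yes

The most recent common ancestor of these taxa subtends (seq62,((seq42,(seq5,seq12)),(seq33,(seq27,((seq52,seq67),seq23),(seq6,seq77))))).
That clade has exactly 11 tips — every listed taxon and nothing else — so the group is monophyletic.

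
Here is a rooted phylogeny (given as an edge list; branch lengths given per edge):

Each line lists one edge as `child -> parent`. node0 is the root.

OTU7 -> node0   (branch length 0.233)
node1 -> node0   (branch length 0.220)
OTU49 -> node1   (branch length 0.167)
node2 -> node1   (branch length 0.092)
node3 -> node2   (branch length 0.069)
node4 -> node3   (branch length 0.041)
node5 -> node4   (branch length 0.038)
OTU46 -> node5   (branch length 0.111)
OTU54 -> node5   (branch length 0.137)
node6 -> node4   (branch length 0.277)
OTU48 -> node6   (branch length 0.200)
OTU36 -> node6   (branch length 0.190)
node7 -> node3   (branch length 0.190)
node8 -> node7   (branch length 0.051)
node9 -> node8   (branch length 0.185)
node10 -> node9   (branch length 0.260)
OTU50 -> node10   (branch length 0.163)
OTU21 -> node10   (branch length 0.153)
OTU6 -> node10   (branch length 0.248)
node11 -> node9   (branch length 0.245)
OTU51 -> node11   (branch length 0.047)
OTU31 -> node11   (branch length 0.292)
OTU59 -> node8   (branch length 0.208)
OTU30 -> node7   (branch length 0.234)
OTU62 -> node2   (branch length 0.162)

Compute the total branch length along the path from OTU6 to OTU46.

1.124

The path runs OTU6 → … → MRCA → … → OTU46; the MRCA is the node subtending (((OTU46,OTU54),(OTU48,OTU36)),((((OTU50,OTU21,OTU6),(OTU51,OTU31)),OTU59),OTU30)).
Branch lengths along that path: 0.248 + 0.260 + 0.185 + 0.051 + 0.190 + 0.041 + 0.038 + 0.111 = 1.124.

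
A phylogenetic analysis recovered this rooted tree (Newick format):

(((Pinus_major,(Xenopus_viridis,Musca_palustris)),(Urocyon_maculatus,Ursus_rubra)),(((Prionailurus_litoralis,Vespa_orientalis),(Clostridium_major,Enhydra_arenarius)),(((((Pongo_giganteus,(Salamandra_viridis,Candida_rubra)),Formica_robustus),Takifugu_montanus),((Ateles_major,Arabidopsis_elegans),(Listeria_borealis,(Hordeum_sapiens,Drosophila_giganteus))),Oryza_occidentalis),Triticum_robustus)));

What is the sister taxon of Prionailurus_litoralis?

Vespa_orientalis

Prionailurus_litoralis attaches to the tree at the node subtending (Prionailurus_litoralis,Vespa_orientalis).
The other lineage descending from that same node — the sister group — is the single tip Vespa_orientalis.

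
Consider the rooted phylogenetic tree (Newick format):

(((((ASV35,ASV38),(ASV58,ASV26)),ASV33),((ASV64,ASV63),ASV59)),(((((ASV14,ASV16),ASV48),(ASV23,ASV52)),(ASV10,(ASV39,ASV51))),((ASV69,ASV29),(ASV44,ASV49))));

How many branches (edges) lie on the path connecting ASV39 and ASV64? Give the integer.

9

The MRCA of ASV39 and ASV64 is the root of the tree.
From ASV39 up to that node: 5 branches. From ASV64 up to the same node: 4 branches. Total: 5 + 4 = 9.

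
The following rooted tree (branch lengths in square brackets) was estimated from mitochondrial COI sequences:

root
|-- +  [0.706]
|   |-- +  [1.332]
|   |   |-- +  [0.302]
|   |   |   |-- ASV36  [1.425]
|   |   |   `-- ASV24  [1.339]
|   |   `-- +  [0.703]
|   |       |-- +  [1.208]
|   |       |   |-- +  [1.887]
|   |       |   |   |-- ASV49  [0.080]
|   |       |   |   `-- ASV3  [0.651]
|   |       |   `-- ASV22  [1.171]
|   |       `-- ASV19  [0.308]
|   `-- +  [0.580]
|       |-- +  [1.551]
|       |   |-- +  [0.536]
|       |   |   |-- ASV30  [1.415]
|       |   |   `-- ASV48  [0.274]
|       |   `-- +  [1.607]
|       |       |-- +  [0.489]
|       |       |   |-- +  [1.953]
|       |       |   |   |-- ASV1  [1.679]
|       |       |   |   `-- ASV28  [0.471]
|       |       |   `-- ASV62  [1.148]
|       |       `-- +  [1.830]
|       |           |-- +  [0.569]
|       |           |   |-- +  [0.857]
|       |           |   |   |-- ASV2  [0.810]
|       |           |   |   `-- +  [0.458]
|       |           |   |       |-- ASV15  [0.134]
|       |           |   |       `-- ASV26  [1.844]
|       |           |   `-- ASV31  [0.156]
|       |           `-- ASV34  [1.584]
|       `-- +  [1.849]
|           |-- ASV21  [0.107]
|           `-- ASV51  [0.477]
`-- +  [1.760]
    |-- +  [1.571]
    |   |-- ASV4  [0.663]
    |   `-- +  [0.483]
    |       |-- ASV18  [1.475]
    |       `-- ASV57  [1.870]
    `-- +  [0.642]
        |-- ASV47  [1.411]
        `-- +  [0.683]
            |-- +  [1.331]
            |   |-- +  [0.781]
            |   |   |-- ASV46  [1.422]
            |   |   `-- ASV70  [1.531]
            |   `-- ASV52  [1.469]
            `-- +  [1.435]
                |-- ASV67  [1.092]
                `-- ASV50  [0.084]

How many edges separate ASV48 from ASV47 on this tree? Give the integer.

8

The MRCA of ASV48 and ASV47 is the root of the tree.
From ASV48 up to that node: 5 branches. From ASV47 up to the same node: 3 branches. Total: 5 + 3 = 8.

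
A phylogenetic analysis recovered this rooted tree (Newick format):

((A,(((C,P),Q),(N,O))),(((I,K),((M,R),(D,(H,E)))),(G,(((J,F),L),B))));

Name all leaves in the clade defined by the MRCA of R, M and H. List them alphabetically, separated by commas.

Tracing R: it sits inside (M,R).
Tracing M: it sits inside (M,R).
Tracing H: it sits inside (H,E).
The smallest clade enclosing all 3 is ((M,R),(D,(H,E))); the answer is its 5 terminal taxa in alphabetical order.

D, E, H, M, R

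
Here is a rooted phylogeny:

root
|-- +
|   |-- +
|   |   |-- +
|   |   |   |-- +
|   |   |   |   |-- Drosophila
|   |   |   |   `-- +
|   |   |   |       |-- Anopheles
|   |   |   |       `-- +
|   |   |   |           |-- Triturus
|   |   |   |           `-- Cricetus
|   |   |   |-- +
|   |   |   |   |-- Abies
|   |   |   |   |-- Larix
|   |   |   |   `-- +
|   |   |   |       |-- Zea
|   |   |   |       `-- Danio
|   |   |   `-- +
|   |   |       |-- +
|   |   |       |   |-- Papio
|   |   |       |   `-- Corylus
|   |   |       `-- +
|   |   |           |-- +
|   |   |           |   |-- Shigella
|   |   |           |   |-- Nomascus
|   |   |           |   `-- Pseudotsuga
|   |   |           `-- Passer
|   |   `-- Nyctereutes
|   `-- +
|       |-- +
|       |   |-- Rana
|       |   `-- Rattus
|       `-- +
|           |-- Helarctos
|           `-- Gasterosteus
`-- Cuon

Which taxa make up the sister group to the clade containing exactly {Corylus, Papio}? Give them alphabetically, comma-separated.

Nomascus, Passer, Pseudotsuga, Shigella

The clade containing exactly {Corylus, Papio} attaches to the tree at the node subtending ((Papio,Corylus),((Shigella,Nomascus,Pseudotsuga),Passer)).
The other lineage descending from that same node — the sister group — is ((Shigella,Nomascus,Pseudotsuga),Passer); its 4 tips in alphabetical order are the answer.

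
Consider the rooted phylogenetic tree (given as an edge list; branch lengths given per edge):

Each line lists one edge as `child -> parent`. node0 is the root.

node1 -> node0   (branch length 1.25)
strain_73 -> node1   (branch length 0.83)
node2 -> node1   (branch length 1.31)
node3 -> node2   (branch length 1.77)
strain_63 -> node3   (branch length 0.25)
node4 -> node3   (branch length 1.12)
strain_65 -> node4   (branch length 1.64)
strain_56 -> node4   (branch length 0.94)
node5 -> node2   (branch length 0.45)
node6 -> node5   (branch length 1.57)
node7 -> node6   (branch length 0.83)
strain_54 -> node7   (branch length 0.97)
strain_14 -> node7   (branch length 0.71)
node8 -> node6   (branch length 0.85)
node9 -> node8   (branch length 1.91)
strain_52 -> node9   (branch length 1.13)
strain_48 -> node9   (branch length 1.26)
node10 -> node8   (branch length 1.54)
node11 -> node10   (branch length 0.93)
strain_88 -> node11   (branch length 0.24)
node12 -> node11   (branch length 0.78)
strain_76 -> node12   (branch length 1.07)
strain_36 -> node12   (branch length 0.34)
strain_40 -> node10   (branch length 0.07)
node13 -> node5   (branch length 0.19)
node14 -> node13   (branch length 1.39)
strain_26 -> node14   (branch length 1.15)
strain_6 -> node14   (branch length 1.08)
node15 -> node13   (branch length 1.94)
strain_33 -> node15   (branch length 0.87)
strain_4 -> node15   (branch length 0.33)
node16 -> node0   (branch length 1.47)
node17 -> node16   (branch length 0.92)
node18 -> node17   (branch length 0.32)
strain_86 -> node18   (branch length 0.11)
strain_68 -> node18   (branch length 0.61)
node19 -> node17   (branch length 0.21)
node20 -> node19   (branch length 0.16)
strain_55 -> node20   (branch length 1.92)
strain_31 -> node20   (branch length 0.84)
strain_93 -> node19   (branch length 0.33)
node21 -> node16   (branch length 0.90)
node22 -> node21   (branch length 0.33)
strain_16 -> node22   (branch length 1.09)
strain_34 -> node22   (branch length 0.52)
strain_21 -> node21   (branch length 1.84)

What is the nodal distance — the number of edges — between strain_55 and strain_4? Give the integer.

The MRCA of strain_55 and strain_4 is the root of the tree.
From strain_55 up to that node: 5 branches. From strain_4 up to the same node: 6 branches. Total: 5 + 6 = 11.

11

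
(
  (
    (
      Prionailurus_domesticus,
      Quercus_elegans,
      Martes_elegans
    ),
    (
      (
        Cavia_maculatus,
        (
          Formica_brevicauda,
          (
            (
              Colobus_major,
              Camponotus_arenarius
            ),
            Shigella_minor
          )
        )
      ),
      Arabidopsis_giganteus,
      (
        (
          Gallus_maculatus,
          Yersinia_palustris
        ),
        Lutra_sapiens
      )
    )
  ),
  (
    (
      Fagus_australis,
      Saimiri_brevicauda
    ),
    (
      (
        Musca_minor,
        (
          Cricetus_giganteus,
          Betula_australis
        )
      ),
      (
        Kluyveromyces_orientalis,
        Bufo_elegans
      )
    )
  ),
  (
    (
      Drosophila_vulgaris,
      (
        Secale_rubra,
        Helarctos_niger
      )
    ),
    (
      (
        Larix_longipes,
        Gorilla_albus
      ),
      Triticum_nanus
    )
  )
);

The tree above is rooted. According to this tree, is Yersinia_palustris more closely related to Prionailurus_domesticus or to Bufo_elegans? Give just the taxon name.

The MRCA of Yersinia_palustris and Prionailurus_domesticus subtends ((Prionailurus_domesticus,Quercus_elegans,Martes_elegans),((Cavia_maculatus,(Formica_brevicauda,((Colobus_major,Camponotus_arenarius),Shigella_minor))),Arabidopsis_giganteus,((Gallus_maculatus,Yersinia_palustris),Lutra_sapiens))) (12 taxa).
The MRCA of Yersinia_palustris and Bufo_elegans is the root, subtending the entire tree (25 taxa).
The first is nested inside the second, so Yersinia_palustris shares a more recent common ancestor with Prionailurus_domesticus.

Prionailurus_domesticus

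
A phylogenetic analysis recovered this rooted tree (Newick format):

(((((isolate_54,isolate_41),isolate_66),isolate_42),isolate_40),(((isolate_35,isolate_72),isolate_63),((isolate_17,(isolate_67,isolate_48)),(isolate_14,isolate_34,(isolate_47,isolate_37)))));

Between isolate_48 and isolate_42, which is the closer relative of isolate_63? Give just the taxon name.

isolate_48

The MRCA of isolate_63 and isolate_48 subtends (((isolate_35,isolate_72),isolate_63),((isolate_17,(isolate_67,isolate_48)),(isolate_14,isolate_34,(isolate_47,isolate_37)))) (10 taxa).
The MRCA of isolate_63 and isolate_42 is the root, subtending the entire tree (15 taxa).
The first is nested inside the second, so isolate_63 shares a more recent common ancestor with isolate_48.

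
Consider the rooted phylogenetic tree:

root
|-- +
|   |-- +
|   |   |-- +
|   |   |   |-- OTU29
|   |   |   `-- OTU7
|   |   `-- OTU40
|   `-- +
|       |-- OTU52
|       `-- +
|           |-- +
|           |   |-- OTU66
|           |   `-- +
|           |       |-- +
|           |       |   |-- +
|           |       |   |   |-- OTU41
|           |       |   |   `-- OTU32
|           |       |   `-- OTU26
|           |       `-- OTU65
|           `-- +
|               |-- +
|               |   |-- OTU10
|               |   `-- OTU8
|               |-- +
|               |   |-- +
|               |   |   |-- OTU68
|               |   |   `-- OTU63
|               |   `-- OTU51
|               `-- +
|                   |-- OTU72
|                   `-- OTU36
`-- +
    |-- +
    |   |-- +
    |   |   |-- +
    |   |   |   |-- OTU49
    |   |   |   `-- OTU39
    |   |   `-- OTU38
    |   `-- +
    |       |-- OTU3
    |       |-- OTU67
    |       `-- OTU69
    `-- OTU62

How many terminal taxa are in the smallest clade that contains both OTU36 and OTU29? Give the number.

The MRCA of OTU36 and OTU29 is the node subtending (((OTU29,OTU7),OTU40),(OTU52,((OTU66,(((OTU41,OTU32),OTU26),OTU65)),((OTU10,OTU8),((OTU68,OTU63),OTU51),(OTU72,OTU36))))).
That clade contains 16 terminal taxa: OTU10, OTU26, OTU29, OTU32, OTU36, OTU40, OTU41, OTU51, OTU52, OTU63, OTU65, OTU66, OTU68, OTU7, OTU72, OTU8.

16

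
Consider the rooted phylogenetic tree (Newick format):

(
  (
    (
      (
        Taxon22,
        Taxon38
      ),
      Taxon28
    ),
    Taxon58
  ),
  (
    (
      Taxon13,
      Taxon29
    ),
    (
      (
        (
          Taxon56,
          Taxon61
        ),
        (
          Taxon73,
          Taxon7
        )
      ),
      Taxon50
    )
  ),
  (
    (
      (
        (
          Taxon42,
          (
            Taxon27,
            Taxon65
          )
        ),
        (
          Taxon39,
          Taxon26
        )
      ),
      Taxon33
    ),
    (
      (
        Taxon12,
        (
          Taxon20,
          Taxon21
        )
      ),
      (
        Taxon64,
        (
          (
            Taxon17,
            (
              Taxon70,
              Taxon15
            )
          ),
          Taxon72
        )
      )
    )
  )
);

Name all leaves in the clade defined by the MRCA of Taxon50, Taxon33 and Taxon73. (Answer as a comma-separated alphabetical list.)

Taxon12, Taxon13, Taxon15, Taxon17, Taxon20, Taxon21, Taxon22, Taxon26, Taxon27, Taxon28, Taxon29, Taxon33, Taxon38, Taxon39, Taxon42, Taxon50, Taxon56, Taxon58, Taxon61, Taxon64, Taxon65, Taxon7, Taxon70, Taxon72, Taxon73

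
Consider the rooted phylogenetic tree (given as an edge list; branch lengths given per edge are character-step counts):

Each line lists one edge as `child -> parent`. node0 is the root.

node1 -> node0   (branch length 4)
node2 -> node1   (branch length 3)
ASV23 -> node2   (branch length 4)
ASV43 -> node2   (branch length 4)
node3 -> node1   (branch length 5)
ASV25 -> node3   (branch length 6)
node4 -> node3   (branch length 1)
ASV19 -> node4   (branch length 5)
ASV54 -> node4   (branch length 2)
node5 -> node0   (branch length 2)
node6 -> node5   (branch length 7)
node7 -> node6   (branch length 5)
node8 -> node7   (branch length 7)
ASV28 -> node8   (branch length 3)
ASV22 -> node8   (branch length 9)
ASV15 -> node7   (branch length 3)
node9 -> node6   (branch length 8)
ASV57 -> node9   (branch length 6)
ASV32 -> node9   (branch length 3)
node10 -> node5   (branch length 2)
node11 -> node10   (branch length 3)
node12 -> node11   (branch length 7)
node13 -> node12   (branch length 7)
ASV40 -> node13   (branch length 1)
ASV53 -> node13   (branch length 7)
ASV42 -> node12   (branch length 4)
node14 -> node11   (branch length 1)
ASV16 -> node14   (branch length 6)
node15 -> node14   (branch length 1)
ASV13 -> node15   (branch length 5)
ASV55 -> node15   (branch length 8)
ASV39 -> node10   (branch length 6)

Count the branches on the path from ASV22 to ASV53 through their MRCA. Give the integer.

9

The MRCA of ASV22 and ASV53 is the node subtending ((((ASV28,ASV22),ASV15),(ASV57,ASV32)),((((ASV40,ASV53),ASV42),(ASV16,(ASV13,ASV55))),ASV39)).
From ASV22 up to that node: 4 branches. From ASV53 up to the same node: 5 branches. Total: 4 + 5 = 9.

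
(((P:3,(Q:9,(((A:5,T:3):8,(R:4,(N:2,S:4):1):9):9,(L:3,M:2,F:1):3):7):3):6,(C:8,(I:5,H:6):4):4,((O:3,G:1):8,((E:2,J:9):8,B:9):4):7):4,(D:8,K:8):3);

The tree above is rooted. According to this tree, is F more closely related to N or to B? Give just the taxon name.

N

The MRCA of F and N subtends (((A,T),(R,(N,S))),(L,M,F)) (8 taxa).
The MRCA of F and B subtends ((P,(Q,(((A,T),(R,(N,S))),(L,M,F)))),(C,(I,H)),((O,G),((E,J),B))) (18 taxa).
The first is nested inside the second, so F shares a more recent common ancestor with N.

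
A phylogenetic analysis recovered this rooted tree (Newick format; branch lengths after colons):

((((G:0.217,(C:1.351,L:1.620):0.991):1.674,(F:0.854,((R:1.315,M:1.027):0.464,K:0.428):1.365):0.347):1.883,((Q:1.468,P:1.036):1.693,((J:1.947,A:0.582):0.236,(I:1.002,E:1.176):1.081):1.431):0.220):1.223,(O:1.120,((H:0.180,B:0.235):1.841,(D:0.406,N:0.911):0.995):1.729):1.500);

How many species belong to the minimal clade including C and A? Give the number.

13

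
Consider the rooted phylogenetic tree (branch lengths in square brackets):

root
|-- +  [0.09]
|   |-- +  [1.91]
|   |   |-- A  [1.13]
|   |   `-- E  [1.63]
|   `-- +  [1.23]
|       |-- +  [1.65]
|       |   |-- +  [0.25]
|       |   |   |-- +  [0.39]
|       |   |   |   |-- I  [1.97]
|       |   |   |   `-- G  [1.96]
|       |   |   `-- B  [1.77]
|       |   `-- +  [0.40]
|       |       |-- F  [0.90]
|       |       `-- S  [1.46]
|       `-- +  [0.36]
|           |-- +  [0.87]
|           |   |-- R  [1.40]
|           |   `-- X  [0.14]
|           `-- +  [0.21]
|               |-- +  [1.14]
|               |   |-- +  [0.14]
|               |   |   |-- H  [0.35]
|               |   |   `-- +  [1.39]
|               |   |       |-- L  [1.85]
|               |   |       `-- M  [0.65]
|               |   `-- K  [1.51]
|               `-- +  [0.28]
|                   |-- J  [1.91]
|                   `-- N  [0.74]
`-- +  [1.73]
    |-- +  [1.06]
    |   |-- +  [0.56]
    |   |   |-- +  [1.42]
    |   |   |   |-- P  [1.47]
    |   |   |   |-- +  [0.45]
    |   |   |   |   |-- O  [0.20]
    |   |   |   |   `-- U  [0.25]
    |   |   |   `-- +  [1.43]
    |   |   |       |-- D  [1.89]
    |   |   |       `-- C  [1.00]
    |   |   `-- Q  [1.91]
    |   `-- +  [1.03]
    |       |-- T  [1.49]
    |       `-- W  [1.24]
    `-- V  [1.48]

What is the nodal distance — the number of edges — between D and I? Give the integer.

12

The MRCA of D and I is the root of the tree.
From D up to that node: 6 branches. From I up to the same node: 6 branches. Total: 6 + 6 = 12.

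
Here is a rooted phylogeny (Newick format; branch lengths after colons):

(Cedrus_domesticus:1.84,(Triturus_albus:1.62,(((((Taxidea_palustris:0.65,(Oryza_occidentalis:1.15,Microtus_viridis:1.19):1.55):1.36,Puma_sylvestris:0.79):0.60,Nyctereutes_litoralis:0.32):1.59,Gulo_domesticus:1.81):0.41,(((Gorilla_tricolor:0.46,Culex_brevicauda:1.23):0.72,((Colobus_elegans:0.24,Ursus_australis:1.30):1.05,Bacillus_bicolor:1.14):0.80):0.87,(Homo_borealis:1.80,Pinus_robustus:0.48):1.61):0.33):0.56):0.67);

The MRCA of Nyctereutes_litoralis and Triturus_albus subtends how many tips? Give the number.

14

The MRCA of Nyctereutes_litoralis and Triturus_albus is the node subtending (Triturus_albus,(((((Taxidea_palustris,(Oryza_occidentalis,Microtus_viridis)),Puma_sylvestris),Nyctereutes_litoralis),Gulo_domesticus),(((Gorilla_tricolor,Culex_brevicauda),((Colobus_elegans,Ursus_australis),Bacillus_bicolor)),(Homo_borealis,Pinus_robustus)))).
That clade contains 14 terminal taxa: Bacillus_bicolor, Colobus_elegans, Culex_brevicauda, Gorilla_tricolor, Gulo_domesticus, Homo_borealis, Microtus_viridis, Nyctereutes_litoralis, Oryza_occidentalis, Pinus_robustus, Puma_sylvestris, Taxidea_palustris, Triturus_albus, Ursus_australis.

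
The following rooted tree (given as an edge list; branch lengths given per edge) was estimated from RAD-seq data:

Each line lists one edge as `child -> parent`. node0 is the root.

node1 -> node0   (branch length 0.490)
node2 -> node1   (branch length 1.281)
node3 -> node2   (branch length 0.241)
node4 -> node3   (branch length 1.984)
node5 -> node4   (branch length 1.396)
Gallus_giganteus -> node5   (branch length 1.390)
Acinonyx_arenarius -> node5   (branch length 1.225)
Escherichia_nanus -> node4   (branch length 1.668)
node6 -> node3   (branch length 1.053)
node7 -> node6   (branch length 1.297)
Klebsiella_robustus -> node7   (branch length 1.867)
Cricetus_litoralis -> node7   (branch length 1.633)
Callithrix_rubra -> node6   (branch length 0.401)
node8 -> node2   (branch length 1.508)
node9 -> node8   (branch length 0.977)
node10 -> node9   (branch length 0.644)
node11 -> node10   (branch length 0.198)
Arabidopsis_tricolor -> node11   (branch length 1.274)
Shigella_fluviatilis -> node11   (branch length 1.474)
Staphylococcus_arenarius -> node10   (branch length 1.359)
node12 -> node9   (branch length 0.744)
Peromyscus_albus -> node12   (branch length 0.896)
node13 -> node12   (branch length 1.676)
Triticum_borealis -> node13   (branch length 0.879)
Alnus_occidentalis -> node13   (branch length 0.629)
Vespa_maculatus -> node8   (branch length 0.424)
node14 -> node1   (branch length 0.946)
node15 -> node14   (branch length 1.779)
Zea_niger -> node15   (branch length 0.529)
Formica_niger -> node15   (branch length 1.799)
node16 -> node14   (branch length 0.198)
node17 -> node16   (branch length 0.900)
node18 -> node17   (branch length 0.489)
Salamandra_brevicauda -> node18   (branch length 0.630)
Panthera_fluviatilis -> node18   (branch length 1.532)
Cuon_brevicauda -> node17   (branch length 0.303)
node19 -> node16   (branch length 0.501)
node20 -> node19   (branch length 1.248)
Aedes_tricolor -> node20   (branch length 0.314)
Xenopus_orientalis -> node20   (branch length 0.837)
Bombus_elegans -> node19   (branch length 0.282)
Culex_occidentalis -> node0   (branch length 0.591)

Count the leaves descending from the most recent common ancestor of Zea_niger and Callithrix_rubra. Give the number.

21

The MRCA of Zea_niger and Callithrix_rubra is the node subtending (((((Gallus_giganteus,Acinonyx_arenarius),Escherichia_nanus),((Klebsiella_robustus,Cricetus_litoralis),Callithrix_rubra)),((((Arabidopsis_tricolor,Shigella_fluviatilis),Staphylococcus_arenarius),(Peromyscus_albus,(Triticum_borealis,Alnus_occidentalis))),Vespa_maculatus)),((Zea_niger,Formica_niger),(((Salamandra_brevicauda,Panthera_fluviatilis),Cuon_brevicauda),((Aedes_tricolor,Xenopus_orientalis),Bombus_elegans)))).
That clade contains 21 terminal taxa: Acinonyx_arenarius, Aedes_tricolor, Alnus_occidentalis, Arabidopsis_tricolor, Bombus_elegans, Callithrix_rubra, Cricetus_litoralis, Cuon_brevicauda, Escherichia_nanus, Formica_niger, Gallus_giganteus, Klebsiella_robustus, Panthera_fluviatilis, Peromyscus_albus, Salamandra_brevicauda, Shigella_fluviatilis, Staphylococcus_arenarius, Triticum_borealis, Vespa_maculatus, Xenopus_orientalis, Zea_niger.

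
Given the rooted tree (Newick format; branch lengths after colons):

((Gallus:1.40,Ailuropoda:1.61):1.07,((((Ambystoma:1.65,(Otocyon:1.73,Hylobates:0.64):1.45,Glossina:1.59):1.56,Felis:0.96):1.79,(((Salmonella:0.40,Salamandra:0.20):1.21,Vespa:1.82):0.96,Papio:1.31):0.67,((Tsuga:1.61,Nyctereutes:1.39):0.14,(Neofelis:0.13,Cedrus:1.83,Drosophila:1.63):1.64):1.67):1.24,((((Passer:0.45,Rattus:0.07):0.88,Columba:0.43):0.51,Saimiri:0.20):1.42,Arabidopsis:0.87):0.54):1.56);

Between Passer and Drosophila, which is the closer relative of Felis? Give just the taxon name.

The MRCA of Felis and Drosophila subtends (((Ambystoma,(Otocyon,Hylobates),Glossina),Felis),(((Salmonella,Salamandra),Vespa),Papio),((Tsuga,Nyctereutes),(Neofelis,Cedrus,Drosophila))) (14 taxa).
The MRCA of Felis and Passer subtends ((((Ambystoma,(Otocyon,Hylobates),Glossina),Felis),(((Salmonella,Salamandra),Vespa),Papio),((Tsuga,Nyctereutes),(Neofelis,Cedrus,Drosophila))),((((Passer,Rattus),Columba),Saimiri),Arabidopsis)) (19 taxa).
The first is nested inside the second, so Felis shares a more recent common ancestor with Drosophila.

Drosophila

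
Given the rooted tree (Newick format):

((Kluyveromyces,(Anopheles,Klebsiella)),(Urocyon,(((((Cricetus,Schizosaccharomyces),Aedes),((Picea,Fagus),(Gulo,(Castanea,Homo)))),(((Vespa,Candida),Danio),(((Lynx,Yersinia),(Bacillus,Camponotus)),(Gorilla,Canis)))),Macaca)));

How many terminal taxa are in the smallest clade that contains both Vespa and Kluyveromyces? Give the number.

The MRCA of Vespa and Kluyveromyces is the root, so the clade is the entire tree.
That clade contains 22 terminal taxa: Aedes, Anopheles, Bacillus, Camponotus, Candida, Canis, Castanea, Cricetus, Danio, Fagus, Gorilla, Gulo, Homo, Klebsiella, Kluyveromyces, Lynx, Macaca, Picea, Schizosaccharomyces, Urocyon, Vespa, Yersinia.

22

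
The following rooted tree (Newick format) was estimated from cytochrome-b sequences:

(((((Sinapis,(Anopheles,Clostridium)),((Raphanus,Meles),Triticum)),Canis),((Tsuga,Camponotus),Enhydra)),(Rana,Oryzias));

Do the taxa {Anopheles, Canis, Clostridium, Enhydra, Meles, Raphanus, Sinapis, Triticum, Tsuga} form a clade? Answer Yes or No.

The MRCA of the listed taxa subtends ((((Sinapis,(Anopheles,Clostridium)),((Raphanus,Meles),Triticum)),Canis),((Tsuga,Camponotus),Enhydra)).
That clade also contains Camponotus, which is not in the proposed group, so the group is not monophyletic.

No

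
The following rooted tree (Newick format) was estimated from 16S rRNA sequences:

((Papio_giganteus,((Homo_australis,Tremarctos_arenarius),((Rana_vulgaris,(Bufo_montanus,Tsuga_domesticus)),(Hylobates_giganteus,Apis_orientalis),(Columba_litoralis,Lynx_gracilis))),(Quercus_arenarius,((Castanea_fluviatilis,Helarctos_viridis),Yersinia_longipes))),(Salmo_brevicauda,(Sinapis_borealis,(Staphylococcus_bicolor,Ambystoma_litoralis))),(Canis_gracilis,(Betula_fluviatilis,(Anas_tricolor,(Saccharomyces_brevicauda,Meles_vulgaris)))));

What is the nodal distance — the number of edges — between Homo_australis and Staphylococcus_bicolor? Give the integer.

8

The MRCA of Homo_australis and Staphylococcus_bicolor is the root of the tree.
From Homo_australis up to that node: 4 branches. From Staphylococcus_bicolor up to the same node: 4 branches. Total: 4 + 4 = 8.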